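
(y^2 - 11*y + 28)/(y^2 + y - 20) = (y - 7)/(y + 5)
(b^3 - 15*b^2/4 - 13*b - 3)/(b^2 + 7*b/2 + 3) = (4*b^2 - 23*b - 6)/(2*(2*b + 3))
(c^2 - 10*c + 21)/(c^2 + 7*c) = (c^2 - 10*c + 21)/(c*(c + 7))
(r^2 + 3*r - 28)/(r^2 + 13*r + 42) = (r - 4)/(r + 6)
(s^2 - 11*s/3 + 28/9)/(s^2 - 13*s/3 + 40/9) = (9*s^2 - 33*s + 28)/(9*s^2 - 39*s + 40)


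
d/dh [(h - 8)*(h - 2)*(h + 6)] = 3*h^2 - 8*h - 44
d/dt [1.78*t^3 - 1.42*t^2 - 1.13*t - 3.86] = 5.34*t^2 - 2.84*t - 1.13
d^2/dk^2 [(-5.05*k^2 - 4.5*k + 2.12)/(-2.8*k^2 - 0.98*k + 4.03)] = (42.8456*k^3 + 242.1804*k^2 + 269.76432*k + 147.661434)/(21.952*k^6 + 23.0496*k^5 - 86.71824*k^4 - 65.408728*k^3 + 124.812324*k^2 + 47.748246*k - 65.450827)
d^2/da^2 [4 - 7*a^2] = -14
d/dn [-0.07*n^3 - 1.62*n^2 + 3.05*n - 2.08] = -0.21*n^2 - 3.24*n + 3.05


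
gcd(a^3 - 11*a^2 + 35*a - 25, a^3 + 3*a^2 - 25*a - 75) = a - 5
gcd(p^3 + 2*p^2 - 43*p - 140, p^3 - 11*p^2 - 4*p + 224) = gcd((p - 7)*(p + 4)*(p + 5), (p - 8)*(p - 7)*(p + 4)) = p^2 - 3*p - 28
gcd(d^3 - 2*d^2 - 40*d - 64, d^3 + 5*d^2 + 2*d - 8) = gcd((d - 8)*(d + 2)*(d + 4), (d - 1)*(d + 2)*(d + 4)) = d^2 + 6*d + 8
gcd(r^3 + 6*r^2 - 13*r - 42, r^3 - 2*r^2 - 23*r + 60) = r - 3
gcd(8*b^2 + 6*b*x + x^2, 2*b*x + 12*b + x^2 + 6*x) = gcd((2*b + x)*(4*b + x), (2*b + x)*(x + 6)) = 2*b + x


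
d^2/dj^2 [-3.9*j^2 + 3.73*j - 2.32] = -7.80000000000000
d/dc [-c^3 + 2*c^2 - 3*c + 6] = -3*c^2 + 4*c - 3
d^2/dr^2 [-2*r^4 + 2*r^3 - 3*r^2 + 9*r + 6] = -24*r^2 + 12*r - 6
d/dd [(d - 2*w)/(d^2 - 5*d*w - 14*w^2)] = (d^2 - 5*d*w - 14*w^2 - (d - 2*w)*(2*d - 5*w))/(-d^2 + 5*d*w + 14*w^2)^2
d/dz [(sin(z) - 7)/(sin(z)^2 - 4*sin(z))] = (-cos(z) + 14/tan(z) - 28*cos(z)/sin(z)^2)/(sin(z) - 4)^2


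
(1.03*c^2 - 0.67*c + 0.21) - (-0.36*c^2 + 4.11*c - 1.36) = 1.39*c^2 - 4.78*c + 1.57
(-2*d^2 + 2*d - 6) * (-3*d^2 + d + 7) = 6*d^4 - 8*d^3 + 6*d^2 + 8*d - 42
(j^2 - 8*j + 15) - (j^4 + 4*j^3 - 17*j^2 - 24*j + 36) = -j^4 - 4*j^3 + 18*j^2 + 16*j - 21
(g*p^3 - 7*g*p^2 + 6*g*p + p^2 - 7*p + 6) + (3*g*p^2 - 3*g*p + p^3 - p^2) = g*p^3 - 4*g*p^2 + 3*g*p + p^3 - 7*p + 6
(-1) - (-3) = 2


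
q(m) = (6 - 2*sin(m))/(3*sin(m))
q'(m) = -(6 - 2*sin(m))*cos(m)/(3*sin(m)^2) - 2*cos(m)/(3*sin(m))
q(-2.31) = -3.37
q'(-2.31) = 2.47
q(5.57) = -3.72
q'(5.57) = -3.53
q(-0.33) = -6.84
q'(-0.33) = -18.02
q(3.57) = -5.48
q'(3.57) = 10.54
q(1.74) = 1.36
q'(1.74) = 0.35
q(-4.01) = 1.95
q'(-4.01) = 2.22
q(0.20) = 9.40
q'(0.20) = -49.66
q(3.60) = -5.19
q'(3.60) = 9.16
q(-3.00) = -14.84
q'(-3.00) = 99.42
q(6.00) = -7.82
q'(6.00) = -24.60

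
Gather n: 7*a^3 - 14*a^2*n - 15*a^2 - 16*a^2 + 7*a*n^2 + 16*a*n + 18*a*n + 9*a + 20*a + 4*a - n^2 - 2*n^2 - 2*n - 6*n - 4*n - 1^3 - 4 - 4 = 7*a^3 - 31*a^2 + 33*a + n^2*(7*a - 3) + n*(-14*a^2 + 34*a - 12) - 9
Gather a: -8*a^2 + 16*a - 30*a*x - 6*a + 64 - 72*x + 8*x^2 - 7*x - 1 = -8*a^2 + a*(10 - 30*x) + 8*x^2 - 79*x + 63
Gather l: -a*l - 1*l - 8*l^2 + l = -a*l - 8*l^2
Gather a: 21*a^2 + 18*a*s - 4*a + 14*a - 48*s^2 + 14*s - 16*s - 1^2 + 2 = 21*a^2 + a*(18*s + 10) - 48*s^2 - 2*s + 1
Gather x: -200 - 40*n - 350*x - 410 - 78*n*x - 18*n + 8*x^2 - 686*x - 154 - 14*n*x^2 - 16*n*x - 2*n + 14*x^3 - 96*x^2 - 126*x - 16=-60*n + 14*x^3 + x^2*(-14*n - 88) + x*(-94*n - 1162) - 780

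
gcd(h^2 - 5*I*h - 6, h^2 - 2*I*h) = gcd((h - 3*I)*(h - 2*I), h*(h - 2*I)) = h - 2*I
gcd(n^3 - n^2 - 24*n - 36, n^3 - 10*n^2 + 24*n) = n - 6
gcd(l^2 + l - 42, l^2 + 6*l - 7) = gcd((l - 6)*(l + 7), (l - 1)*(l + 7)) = l + 7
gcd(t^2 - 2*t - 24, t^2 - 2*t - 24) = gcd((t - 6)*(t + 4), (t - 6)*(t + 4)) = t^2 - 2*t - 24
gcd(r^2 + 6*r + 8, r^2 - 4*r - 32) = r + 4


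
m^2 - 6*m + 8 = (m - 4)*(m - 2)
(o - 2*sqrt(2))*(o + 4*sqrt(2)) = o^2 + 2*sqrt(2)*o - 16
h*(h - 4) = h^2 - 4*h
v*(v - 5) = v^2 - 5*v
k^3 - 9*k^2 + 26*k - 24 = (k - 4)*(k - 3)*(k - 2)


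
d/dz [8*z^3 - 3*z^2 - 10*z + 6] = 24*z^2 - 6*z - 10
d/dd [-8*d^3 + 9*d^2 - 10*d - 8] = -24*d^2 + 18*d - 10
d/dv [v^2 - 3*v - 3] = 2*v - 3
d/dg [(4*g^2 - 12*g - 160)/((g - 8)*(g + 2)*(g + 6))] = 4*(-g^2 - 10*g - 28)/(g^4 + 16*g^3 + 88*g^2 + 192*g + 144)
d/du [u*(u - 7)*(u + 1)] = 3*u^2 - 12*u - 7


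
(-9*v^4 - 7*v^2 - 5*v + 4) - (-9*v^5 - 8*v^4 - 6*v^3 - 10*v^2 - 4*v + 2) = 9*v^5 - v^4 + 6*v^3 + 3*v^2 - v + 2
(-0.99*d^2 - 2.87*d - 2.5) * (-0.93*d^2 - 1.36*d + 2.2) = 0.9207*d^4 + 4.0155*d^3 + 4.0502*d^2 - 2.914*d - 5.5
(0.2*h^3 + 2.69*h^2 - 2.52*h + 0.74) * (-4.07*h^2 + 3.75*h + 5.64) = -0.814*h^5 - 10.1983*h^4 + 21.4719*h^3 + 2.7098*h^2 - 11.4378*h + 4.1736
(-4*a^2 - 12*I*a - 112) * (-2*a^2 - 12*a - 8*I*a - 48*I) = 8*a^4 + 48*a^3 + 56*I*a^3 + 128*a^2 + 336*I*a^2 + 768*a + 896*I*a + 5376*I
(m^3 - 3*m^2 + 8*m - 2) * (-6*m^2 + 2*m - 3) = -6*m^5 + 20*m^4 - 57*m^3 + 37*m^2 - 28*m + 6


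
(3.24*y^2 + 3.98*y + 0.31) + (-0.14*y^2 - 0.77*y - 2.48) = 3.1*y^2 + 3.21*y - 2.17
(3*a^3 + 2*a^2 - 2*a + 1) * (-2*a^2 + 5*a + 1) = -6*a^5 + 11*a^4 + 17*a^3 - 10*a^2 + 3*a + 1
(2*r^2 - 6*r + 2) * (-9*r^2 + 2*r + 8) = -18*r^4 + 58*r^3 - 14*r^2 - 44*r + 16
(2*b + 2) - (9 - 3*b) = 5*b - 7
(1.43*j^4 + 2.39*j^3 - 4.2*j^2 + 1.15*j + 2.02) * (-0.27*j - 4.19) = -0.3861*j^5 - 6.637*j^4 - 8.8801*j^3 + 17.2875*j^2 - 5.3639*j - 8.4638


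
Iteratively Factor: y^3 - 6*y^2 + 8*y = (y)*(y^2 - 6*y + 8) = y*(y - 2)*(y - 4)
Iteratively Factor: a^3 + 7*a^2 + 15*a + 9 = (a + 1)*(a^2 + 6*a + 9) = (a + 1)*(a + 3)*(a + 3)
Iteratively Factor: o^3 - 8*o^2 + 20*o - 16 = (o - 2)*(o^2 - 6*o + 8) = (o - 2)^2*(o - 4)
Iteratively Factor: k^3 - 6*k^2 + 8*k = (k - 4)*(k^2 - 2*k) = (k - 4)*(k - 2)*(k)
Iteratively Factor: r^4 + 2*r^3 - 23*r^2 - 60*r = (r + 3)*(r^3 - r^2 - 20*r) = r*(r + 3)*(r^2 - r - 20) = r*(r - 5)*(r + 3)*(r + 4)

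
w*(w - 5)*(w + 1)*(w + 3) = w^4 - w^3 - 17*w^2 - 15*w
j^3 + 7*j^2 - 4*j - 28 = (j - 2)*(j + 2)*(j + 7)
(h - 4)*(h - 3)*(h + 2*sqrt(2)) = h^3 - 7*h^2 + 2*sqrt(2)*h^2 - 14*sqrt(2)*h + 12*h + 24*sqrt(2)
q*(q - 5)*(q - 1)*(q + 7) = q^4 + q^3 - 37*q^2 + 35*q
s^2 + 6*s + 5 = (s + 1)*(s + 5)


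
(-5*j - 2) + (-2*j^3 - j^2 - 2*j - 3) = -2*j^3 - j^2 - 7*j - 5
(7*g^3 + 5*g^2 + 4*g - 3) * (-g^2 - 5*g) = -7*g^5 - 40*g^4 - 29*g^3 - 17*g^2 + 15*g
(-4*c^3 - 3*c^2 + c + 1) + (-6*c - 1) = -4*c^3 - 3*c^2 - 5*c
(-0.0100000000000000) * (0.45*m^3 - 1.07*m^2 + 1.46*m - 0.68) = -0.0045*m^3 + 0.0107*m^2 - 0.0146*m + 0.0068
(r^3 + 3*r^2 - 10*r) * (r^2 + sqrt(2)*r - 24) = r^5 + sqrt(2)*r^4 + 3*r^4 - 34*r^3 + 3*sqrt(2)*r^3 - 72*r^2 - 10*sqrt(2)*r^2 + 240*r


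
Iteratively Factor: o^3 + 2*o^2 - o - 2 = (o - 1)*(o^2 + 3*o + 2) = (o - 1)*(o + 1)*(o + 2)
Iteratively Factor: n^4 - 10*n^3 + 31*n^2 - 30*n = (n - 3)*(n^3 - 7*n^2 + 10*n) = n*(n - 3)*(n^2 - 7*n + 10) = n*(n - 3)*(n - 2)*(n - 5)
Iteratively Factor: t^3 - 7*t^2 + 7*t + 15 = (t - 3)*(t^2 - 4*t - 5) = (t - 5)*(t - 3)*(t + 1)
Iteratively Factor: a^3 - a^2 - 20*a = (a + 4)*(a^2 - 5*a) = (a - 5)*(a + 4)*(a)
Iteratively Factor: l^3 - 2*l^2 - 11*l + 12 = (l - 4)*(l^2 + 2*l - 3) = (l - 4)*(l + 3)*(l - 1)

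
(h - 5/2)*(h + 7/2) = h^2 + h - 35/4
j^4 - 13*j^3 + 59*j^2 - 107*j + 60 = (j - 5)*(j - 4)*(j - 3)*(j - 1)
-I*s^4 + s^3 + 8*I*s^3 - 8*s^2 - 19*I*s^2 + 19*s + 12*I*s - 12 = (s - 4)*(s - 3)*(s + I)*(-I*s + I)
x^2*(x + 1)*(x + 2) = x^4 + 3*x^3 + 2*x^2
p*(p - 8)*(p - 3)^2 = p^4 - 14*p^3 + 57*p^2 - 72*p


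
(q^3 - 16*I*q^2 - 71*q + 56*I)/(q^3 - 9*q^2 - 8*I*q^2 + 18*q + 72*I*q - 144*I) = (q^2 - 8*I*q - 7)/(q^2 - 9*q + 18)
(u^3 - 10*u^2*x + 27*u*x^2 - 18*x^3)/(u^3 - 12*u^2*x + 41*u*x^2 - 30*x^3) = (-u + 3*x)/(-u + 5*x)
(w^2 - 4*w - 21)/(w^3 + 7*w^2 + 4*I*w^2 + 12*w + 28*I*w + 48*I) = (w - 7)/(w^2 + 4*w*(1 + I) + 16*I)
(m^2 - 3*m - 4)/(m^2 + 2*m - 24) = (m + 1)/(m + 6)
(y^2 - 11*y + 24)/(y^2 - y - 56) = (y - 3)/(y + 7)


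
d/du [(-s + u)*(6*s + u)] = 5*s + 2*u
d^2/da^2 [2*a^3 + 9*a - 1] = 12*a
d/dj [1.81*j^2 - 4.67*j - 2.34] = 3.62*j - 4.67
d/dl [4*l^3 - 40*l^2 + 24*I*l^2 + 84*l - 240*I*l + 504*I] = 12*l^2 + l*(-80 + 48*I) + 84 - 240*I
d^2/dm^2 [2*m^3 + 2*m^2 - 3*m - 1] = 12*m + 4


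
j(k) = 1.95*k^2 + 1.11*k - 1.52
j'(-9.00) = -33.99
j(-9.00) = 146.44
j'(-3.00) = -10.59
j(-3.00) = 12.70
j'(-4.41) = -16.09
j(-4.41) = 31.51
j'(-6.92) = -25.88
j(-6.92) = 84.18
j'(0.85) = 4.42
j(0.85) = 0.83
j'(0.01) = 1.15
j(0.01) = -1.51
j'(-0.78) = -1.93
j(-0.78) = -1.20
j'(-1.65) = -5.32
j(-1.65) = 1.96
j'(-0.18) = 0.41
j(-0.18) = -1.66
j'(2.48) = 10.78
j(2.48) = 13.23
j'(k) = 3.9*k + 1.11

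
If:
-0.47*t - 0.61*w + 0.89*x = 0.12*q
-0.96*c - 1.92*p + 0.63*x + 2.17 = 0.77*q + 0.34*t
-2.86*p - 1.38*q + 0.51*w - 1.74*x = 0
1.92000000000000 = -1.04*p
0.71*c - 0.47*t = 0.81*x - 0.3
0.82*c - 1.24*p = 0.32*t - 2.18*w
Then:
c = 3.98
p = -1.85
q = 1.53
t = 4.46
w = -1.89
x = 1.27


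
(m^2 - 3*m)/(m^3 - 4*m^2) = (m - 3)/(m*(m - 4))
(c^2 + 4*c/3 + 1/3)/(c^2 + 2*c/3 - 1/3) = (3*c + 1)/(3*c - 1)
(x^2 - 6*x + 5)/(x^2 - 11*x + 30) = (x - 1)/(x - 6)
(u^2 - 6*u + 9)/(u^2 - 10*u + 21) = (u - 3)/(u - 7)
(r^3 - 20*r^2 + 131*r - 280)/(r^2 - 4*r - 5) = (r^2 - 15*r + 56)/(r + 1)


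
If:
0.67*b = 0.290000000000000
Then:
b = 0.43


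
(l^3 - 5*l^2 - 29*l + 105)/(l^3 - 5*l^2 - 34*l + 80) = (l^2 - 10*l + 21)/(l^2 - 10*l + 16)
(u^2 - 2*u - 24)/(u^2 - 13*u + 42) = (u + 4)/(u - 7)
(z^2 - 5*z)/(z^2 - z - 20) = z/(z + 4)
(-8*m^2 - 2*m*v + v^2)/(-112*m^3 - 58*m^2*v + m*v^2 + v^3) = (-4*m + v)/(-56*m^2 - m*v + v^2)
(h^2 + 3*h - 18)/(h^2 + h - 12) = (h + 6)/(h + 4)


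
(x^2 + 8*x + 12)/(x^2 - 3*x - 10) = (x + 6)/(x - 5)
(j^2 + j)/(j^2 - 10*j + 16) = j*(j + 1)/(j^2 - 10*j + 16)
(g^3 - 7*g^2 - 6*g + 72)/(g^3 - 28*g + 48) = (g^2 - 3*g - 18)/(g^2 + 4*g - 12)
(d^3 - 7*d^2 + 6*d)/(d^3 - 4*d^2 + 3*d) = (d - 6)/(d - 3)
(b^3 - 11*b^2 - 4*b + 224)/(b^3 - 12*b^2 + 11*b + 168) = (b + 4)/(b + 3)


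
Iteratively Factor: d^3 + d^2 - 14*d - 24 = (d - 4)*(d^2 + 5*d + 6) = (d - 4)*(d + 2)*(d + 3)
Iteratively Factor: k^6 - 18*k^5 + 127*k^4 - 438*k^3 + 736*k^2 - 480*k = (k - 4)*(k^5 - 14*k^4 + 71*k^3 - 154*k^2 + 120*k) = (k - 4)^2*(k^4 - 10*k^3 + 31*k^2 - 30*k) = (k - 4)^2*(k - 3)*(k^3 - 7*k^2 + 10*k) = (k - 5)*(k - 4)^2*(k - 3)*(k^2 - 2*k) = (k - 5)*(k - 4)^2*(k - 3)*(k - 2)*(k)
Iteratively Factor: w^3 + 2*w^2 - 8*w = (w + 4)*(w^2 - 2*w) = w*(w + 4)*(w - 2)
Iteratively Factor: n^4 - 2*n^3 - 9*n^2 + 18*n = (n)*(n^3 - 2*n^2 - 9*n + 18) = n*(n - 2)*(n^2 - 9) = n*(n - 2)*(n + 3)*(n - 3)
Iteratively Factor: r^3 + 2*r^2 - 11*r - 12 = (r - 3)*(r^2 + 5*r + 4) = (r - 3)*(r + 1)*(r + 4)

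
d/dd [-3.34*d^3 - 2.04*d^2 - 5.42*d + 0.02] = -10.02*d^2 - 4.08*d - 5.42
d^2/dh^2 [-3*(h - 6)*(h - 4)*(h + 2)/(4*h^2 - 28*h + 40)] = 3*(13*h^3 - 174*h^2 + 828*h - 1352)/(2*(h^6 - 21*h^5 + 177*h^4 - 763*h^3 + 1770*h^2 - 2100*h + 1000))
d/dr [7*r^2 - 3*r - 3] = 14*r - 3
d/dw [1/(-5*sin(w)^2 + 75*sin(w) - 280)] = (2*sin(w) - 15)*cos(w)/(5*(sin(w)^2 - 15*sin(w) + 56)^2)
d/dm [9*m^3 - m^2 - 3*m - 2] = 27*m^2 - 2*m - 3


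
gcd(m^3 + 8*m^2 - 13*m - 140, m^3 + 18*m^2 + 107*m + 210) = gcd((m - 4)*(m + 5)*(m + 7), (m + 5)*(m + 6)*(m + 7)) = m^2 + 12*m + 35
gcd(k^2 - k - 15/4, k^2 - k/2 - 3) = k + 3/2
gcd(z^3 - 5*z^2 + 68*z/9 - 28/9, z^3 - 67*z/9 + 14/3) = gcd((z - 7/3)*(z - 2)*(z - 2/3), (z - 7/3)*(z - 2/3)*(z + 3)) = z^2 - 3*z + 14/9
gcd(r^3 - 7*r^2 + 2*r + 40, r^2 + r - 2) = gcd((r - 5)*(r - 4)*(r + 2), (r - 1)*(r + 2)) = r + 2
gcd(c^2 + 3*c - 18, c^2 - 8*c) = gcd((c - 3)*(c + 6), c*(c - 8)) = 1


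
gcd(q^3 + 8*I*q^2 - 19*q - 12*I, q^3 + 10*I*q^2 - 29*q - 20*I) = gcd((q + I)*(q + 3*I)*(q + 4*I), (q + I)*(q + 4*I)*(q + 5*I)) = q^2 + 5*I*q - 4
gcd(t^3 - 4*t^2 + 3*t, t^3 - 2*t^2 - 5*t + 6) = t^2 - 4*t + 3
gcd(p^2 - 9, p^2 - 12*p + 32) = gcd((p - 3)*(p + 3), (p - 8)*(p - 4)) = 1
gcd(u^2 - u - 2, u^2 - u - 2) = u^2 - u - 2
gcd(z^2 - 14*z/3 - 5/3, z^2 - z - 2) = 1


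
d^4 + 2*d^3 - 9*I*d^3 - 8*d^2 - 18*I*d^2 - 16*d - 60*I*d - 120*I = (d + 2)*(d - 6*I)*(d - 5*I)*(d + 2*I)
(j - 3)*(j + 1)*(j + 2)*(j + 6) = j^4 + 6*j^3 - 7*j^2 - 48*j - 36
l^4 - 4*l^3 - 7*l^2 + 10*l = l*(l - 5)*(l - 1)*(l + 2)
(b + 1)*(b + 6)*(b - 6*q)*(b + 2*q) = b^4 - 4*b^3*q + 7*b^3 - 12*b^2*q^2 - 28*b^2*q + 6*b^2 - 84*b*q^2 - 24*b*q - 72*q^2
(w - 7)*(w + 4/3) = w^2 - 17*w/3 - 28/3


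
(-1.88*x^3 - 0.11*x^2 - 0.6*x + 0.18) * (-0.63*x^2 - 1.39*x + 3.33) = 1.1844*x^5 + 2.6825*x^4 - 5.7295*x^3 + 0.3543*x^2 - 2.2482*x + 0.5994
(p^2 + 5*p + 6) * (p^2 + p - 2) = p^4 + 6*p^3 + 9*p^2 - 4*p - 12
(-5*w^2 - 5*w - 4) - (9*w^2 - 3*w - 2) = -14*w^2 - 2*w - 2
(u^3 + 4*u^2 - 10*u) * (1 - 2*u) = -2*u^4 - 7*u^3 + 24*u^2 - 10*u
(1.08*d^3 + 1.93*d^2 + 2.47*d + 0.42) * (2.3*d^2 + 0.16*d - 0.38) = 2.484*d^5 + 4.6118*d^4 + 5.5794*d^3 + 0.6278*d^2 - 0.8714*d - 0.1596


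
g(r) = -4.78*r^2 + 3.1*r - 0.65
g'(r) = 3.1 - 9.56*r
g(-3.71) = -77.94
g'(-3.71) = 38.57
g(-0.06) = -0.85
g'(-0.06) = 3.67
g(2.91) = -32.11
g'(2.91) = -24.72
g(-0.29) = -1.95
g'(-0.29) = 5.87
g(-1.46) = -15.37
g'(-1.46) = 17.06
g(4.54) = -85.10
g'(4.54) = -40.30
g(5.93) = -150.36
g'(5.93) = -53.59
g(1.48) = -6.53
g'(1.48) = -11.05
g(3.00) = -34.37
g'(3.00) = -25.58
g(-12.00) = -726.17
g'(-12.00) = 117.82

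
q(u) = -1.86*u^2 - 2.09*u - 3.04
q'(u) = -3.72*u - 2.09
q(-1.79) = -5.26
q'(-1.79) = 4.57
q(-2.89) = -12.53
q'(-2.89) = 8.66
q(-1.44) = -3.89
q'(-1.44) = 3.27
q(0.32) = -3.90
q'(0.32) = -3.28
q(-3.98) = -24.18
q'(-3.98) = 12.72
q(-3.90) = -23.18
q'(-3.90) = 12.42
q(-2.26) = -7.82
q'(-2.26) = 6.32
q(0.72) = -5.51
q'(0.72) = -4.77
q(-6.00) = -57.46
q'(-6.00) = 20.23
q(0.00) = -3.04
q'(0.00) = -2.09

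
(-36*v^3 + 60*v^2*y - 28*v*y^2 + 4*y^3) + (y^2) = -36*v^3 + 60*v^2*y - 28*v*y^2 + 4*y^3 + y^2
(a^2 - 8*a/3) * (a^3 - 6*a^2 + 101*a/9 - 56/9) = a^5 - 26*a^4/3 + 245*a^3/9 - 976*a^2/27 + 448*a/27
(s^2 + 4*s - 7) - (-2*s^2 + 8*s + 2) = 3*s^2 - 4*s - 9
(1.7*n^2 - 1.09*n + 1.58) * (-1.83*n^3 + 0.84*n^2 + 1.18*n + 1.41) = -3.111*n^5 + 3.4227*n^4 - 1.801*n^3 + 2.438*n^2 + 0.3275*n + 2.2278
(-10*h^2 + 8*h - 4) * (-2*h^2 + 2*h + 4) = 20*h^4 - 36*h^3 - 16*h^2 + 24*h - 16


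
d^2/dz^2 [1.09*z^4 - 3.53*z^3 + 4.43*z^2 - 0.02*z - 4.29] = 13.08*z^2 - 21.18*z + 8.86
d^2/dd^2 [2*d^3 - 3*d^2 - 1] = 12*d - 6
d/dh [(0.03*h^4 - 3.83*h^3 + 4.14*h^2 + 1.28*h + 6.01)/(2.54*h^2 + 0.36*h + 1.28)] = (0.1524*h^5 - 9.6958*h^4 - 2.604*h^3 - 16.468*h^2 - 19.9324*h - 0.5252)/(6.4516*h^4 + 1.8288*h^3 + 6.632*h^2 + 0.9216*h + 1.6384)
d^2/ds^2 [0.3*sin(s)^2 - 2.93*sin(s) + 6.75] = 2.93*sin(s) + 0.6*cos(2*s)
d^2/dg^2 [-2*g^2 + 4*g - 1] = -4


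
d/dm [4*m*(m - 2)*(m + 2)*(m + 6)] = 16*m^3 + 72*m^2 - 32*m - 96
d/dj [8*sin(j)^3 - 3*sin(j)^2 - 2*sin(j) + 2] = 2*(12*sin(j)^2 - 3*sin(j) - 1)*cos(j)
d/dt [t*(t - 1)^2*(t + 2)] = 4*t^3 - 6*t + 2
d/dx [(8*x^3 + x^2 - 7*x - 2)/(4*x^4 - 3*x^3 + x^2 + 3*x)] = (-32*x^6 - 8*x^5 + 95*x^4 + 38*x^3 - 8*x^2 + 4*x + 6)/(x^2*(16*x^6 - 24*x^5 + 17*x^4 + 18*x^3 - 17*x^2 + 6*x + 9))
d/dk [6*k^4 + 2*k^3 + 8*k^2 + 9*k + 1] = 24*k^3 + 6*k^2 + 16*k + 9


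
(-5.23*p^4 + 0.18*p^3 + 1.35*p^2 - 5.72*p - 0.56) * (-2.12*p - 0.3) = 11.0876*p^5 + 1.1874*p^4 - 2.916*p^3 + 11.7214*p^2 + 2.9032*p + 0.168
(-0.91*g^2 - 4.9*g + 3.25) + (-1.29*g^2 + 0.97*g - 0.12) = -2.2*g^2 - 3.93*g + 3.13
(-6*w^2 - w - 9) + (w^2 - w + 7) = -5*w^2 - 2*w - 2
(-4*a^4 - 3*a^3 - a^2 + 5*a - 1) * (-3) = 12*a^4 + 9*a^3 + 3*a^2 - 15*a + 3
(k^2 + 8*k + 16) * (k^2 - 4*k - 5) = k^4 + 4*k^3 - 21*k^2 - 104*k - 80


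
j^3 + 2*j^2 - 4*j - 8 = (j - 2)*(j + 2)^2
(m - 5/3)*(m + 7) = m^2 + 16*m/3 - 35/3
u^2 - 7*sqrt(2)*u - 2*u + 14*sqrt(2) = (u - 2)*(u - 7*sqrt(2))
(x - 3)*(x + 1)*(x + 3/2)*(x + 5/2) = x^4 + 2*x^3 - 29*x^2/4 - 39*x/2 - 45/4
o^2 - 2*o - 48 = (o - 8)*(o + 6)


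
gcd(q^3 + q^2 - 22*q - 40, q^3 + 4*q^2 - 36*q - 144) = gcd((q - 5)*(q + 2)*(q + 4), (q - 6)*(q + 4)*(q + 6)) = q + 4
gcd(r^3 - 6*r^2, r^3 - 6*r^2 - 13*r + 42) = 1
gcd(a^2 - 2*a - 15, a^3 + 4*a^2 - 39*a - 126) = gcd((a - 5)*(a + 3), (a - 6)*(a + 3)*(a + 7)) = a + 3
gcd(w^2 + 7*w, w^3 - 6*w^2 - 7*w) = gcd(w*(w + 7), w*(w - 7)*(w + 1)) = w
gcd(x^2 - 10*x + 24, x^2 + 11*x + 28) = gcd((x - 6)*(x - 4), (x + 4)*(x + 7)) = 1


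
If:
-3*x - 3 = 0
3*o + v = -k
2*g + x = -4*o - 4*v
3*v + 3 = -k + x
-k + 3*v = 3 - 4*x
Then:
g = -23/6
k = -11/2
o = 5/3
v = 1/2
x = -1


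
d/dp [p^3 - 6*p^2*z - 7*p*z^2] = 3*p^2 - 12*p*z - 7*z^2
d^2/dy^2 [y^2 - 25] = 2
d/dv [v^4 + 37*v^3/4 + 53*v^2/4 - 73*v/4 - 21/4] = 4*v^3 + 111*v^2/4 + 53*v/2 - 73/4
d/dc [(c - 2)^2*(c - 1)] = (c - 2)*(3*c - 4)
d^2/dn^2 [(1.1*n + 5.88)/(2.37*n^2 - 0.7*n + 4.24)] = ((1.1*n + 5.88)*(4.74*n - 0.7)*(9.48*n - 1.4) - (15.642*n + 26.3312)*(2.37*n^2 - 0.7*n + 4.24))/(2.37*n^2 - 0.7*n + 4.24)^3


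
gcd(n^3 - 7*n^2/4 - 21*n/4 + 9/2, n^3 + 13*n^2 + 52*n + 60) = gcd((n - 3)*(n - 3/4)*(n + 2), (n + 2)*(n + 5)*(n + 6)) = n + 2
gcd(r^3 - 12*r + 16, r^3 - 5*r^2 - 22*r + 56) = r^2 + 2*r - 8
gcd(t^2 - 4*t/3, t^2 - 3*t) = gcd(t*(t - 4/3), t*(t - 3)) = t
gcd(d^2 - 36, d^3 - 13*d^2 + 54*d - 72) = d - 6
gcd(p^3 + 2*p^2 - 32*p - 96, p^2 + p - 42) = p - 6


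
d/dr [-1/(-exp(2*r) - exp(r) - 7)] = (-2*exp(r) - 1)*exp(r)/(exp(2*r) + exp(r) + 7)^2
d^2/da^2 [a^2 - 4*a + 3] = 2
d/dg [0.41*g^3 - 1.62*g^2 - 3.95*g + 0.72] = 1.23*g^2 - 3.24*g - 3.95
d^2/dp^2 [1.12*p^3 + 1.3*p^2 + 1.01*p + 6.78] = 6.72*p + 2.6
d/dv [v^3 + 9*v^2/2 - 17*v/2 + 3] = 3*v^2 + 9*v - 17/2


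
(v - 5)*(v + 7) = v^2 + 2*v - 35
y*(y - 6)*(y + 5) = y^3 - y^2 - 30*y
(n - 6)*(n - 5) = n^2 - 11*n + 30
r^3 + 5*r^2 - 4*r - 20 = (r - 2)*(r + 2)*(r + 5)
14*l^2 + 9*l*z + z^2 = (2*l + z)*(7*l + z)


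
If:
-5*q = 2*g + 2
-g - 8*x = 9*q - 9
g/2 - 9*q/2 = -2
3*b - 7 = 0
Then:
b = 7/3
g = -38/23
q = 6/23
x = 191/184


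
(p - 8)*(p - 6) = p^2 - 14*p + 48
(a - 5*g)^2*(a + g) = a^3 - 9*a^2*g + 15*a*g^2 + 25*g^3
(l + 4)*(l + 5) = l^2 + 9*l + 20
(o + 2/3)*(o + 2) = o^2 + 8*o/3 + 4/3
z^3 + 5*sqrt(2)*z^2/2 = z^2*(z + 5*sqrt(2)/2)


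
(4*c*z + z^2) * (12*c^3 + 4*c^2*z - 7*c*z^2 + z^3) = 48*c^4*z + 28*c^3*z^2 - 24*c^2*z^3 - 3*c*z^4 + z^5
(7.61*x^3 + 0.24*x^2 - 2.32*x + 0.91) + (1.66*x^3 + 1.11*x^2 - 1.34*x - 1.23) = 9.27*x^3 + 1.35*x^2 - 3.66*x - 0.32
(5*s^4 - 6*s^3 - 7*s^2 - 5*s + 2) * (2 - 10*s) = -50*s^5 + 70*s^4 + 58*s^3 + 36*s^2 - 30*s + 4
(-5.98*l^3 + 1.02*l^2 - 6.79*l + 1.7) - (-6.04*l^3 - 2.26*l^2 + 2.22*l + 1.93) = 0.0599999999999996*l^3 + 3.28*l^2 - 9.01*l - 0.23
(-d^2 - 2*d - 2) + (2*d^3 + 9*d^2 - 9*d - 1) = 2*d^3 + 8*d^2 - 11*d - 3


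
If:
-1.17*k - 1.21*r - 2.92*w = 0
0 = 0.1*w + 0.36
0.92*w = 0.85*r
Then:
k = 13.01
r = -3.90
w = -3.60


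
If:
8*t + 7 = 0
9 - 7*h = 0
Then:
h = 9/7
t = -7/8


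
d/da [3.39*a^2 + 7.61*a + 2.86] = 6.78*a + 7.61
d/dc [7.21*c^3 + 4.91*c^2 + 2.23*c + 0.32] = 21.63*c^2 + 9.82*c + 2.23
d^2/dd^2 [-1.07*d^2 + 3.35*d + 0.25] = -2.14000000000000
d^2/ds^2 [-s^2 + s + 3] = -2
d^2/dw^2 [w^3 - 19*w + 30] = 6*w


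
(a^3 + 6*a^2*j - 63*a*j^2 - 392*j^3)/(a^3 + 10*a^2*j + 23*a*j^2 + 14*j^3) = (a^2 - a*j - 56*j^2)/(a^2 + 3*a*j + 2*j^2)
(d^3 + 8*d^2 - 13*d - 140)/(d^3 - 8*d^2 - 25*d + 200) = (d^2 + 3*d - 28)/(d^2 - 13*d + 40)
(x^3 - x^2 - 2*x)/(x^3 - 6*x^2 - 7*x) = (x - 2)/(x - 7)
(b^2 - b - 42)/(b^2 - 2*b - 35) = (b + 6)/(b + 5)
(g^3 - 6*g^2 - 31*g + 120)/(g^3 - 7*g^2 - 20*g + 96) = (g + 5)/(g + 4)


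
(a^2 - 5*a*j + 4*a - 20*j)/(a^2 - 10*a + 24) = (a^2 - 5*a*j + 4*a - 20*j)/(a^2 - 10*a + 24)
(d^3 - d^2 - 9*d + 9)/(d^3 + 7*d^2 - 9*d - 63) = (d - 1)/(d + 7)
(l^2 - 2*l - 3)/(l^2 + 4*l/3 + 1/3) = 3*(l - 3)/(3*l + 1)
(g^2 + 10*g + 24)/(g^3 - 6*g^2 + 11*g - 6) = (g^2 + 10*g + 24)/(g^3 - 6*g^2 + 11*g - 6)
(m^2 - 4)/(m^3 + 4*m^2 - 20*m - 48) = (m - 2)/(m^2 + 2*m - 24)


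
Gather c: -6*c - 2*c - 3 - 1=-8*c - 4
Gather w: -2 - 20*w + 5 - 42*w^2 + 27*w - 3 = -42*w^2 + 7*w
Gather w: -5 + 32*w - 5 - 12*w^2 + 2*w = -12*w^2 + 34*w - 10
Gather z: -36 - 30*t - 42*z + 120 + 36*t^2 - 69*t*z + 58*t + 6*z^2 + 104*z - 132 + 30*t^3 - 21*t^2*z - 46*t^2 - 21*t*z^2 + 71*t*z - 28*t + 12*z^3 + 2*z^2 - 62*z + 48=30*t^3 - 10*t^2 + 12*z^3 + z^2*(8 - 21*t) + z*(-21*t^2 + 2*t)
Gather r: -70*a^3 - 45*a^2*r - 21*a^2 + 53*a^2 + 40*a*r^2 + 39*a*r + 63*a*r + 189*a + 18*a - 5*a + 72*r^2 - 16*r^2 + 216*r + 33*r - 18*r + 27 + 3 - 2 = -70*a^3 + 32*a^2 + 202*a + r^2*(40*a + 56) + r*(-45*a^2 + 102*a + 231) + 28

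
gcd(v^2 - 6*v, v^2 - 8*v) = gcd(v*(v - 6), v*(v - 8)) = v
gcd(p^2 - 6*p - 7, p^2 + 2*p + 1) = p + 1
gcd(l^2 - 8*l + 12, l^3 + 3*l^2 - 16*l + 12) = l - 2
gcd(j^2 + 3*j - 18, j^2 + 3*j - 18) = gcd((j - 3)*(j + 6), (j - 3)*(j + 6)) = j^2 + 3*j - 18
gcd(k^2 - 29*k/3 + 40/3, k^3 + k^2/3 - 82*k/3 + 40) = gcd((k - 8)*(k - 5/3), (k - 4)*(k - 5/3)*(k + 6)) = k - 5/3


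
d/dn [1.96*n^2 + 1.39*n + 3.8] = 3.92*n + 1.39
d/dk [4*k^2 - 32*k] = 8*k - 32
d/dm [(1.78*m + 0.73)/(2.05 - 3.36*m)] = (20.502048*m - 12.50869)/(3.36*m - 2.05)^3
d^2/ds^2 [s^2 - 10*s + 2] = 2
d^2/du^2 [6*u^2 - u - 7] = 12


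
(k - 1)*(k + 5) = k^2 + 4*k - 5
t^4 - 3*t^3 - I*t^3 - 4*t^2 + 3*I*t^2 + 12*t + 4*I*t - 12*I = (t - 3)*(t - 2)*(t + 2)*(t - I)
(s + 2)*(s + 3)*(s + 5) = s^3 + 10*s^2 + 31*s + 30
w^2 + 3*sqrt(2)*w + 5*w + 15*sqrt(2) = (w + 5)*(w + 3*sqrt(2))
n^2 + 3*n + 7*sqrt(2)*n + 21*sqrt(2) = (n + 3)*(n + 7*sqrt(2))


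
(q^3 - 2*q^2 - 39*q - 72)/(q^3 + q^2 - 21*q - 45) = (q - 8)/(q - 5)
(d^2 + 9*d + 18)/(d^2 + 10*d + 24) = (d + 3)/(d + 4)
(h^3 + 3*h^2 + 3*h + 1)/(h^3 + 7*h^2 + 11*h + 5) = (h + 1)/(h + 5)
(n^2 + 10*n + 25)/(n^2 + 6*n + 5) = (n + 5)/(n + 1)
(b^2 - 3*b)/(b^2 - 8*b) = (b - 3)/(b - 8)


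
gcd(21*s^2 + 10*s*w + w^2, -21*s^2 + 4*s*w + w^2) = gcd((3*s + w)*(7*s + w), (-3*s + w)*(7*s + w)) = 7*s + w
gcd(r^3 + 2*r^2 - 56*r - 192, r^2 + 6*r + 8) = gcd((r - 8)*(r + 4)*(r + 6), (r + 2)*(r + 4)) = r + 4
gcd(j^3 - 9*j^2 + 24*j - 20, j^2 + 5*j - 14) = j - 2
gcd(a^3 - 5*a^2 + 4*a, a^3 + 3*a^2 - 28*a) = a^2 - 4*a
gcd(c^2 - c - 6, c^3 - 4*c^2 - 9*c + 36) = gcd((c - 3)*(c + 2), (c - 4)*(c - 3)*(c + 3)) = c - 3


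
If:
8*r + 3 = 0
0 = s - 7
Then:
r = -3/8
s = 7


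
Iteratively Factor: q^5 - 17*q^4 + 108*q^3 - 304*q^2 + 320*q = (q)*(q^4 - 17*q^3 + 108*q^2 - 304*q + 320) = q*(q - 4)*(q^3 - 13*q^2 + 56*q - 80) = q*(q - 5)*(q - 4)*(q^2 - 8*q + 16) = q*(q - 5)*(q - 4)^2*(q - 4)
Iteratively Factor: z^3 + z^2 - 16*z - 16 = (z - 4)*(z^2 + 5*z + 4) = (z - 4)*(z + 4)*(z + 1)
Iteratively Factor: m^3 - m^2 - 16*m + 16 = (m - 4)*(m^2 + 3*m - 4) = (m - 4)*(m + 4)*(m - 1)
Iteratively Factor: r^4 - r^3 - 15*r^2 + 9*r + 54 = (r + 3)*(r^3 - 4*r^2 - 3*r + 18) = (r - 3)*(r + 3)*(r^2 - r - 6) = (r - 3)*(r + 2)*(r + 3)*(r - 3)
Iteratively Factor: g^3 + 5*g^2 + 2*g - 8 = (g + 2)*(g^2 + 3*g - 4) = (g - 1)*(g + 2)*(g + 4)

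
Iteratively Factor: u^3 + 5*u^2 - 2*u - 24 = (u + 4)*(u^2 + u - 6) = (u + 3)*(u + 4)*(u - 2)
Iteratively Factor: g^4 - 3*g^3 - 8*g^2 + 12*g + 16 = (g + 1)*(g^3 - 4*g^2 - 4*g + 16) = (g - 4)*(g + 1)*(g^2 - 4) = (g - 4)*(g - 2)*(g + 1)*(g + 2)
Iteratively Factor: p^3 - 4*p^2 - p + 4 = (p + 1)*(p^2 - 5*p + 4) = (p - 1)*(p + 1)*(p - 4)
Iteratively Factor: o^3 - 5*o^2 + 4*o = (o)*(o^2 - 5*o + 4) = o*(o - 4)*(o - 1)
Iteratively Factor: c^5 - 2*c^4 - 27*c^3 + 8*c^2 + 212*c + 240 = (c - 5)*(c^4 + 3*c^3 - 12*c^2 - 52*c - 48) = (c - 5)*(c - 4)*(c^3 + 7*c^2 + 16*c + 12) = (c - 5)*(c - 4)*(c + 2)*(c^2 + 5*c + 6) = (c - 5)*(c - 4)*(c + 2)*(c + 3)*(c + 2)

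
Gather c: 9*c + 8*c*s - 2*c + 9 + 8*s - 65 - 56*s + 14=c*(8*s + 7) - 48*s - 42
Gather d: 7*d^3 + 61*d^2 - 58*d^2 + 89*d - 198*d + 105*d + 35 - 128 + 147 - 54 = 7*d^3 + 3*d^2 - 4*d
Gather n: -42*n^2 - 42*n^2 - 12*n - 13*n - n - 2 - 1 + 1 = -84*n^2 - 26*n - 2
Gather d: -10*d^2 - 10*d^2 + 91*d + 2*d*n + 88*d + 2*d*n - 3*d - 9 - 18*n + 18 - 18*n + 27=-20*d^2 + d*(4*n + 176) - 36*n + 36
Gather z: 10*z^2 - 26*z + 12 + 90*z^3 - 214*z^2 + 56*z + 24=90*z^3 - 204*z^2 + 30*z + 36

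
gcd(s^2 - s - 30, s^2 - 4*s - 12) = s - 6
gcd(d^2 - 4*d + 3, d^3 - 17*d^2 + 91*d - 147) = d - 3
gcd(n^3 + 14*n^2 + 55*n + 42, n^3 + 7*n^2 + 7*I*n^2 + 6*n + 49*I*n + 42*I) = n^2 + 7*n + 6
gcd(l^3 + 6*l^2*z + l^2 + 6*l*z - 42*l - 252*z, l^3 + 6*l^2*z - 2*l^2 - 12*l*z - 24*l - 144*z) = l^2 + 6*l*z - 6*l - 36*z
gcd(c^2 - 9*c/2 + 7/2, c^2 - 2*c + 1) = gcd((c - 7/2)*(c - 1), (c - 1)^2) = c - 1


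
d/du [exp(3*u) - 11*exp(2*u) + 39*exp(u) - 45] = (3*exp(2*u) - 22*exp(u) + 39)*exp(u)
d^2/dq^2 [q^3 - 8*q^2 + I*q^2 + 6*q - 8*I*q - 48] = 6*q - 16 + 2*I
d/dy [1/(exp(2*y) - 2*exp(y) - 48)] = 2*(1 - exp(y))*exp(y)/(-exp(2*y) + 2*exp(y) + 48)^2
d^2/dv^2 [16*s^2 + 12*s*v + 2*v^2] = 4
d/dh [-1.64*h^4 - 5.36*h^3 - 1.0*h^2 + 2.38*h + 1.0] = -6.56*h^3 - 16.08*h^2 - 2.0*h + 2.38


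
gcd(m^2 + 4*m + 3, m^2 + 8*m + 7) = m + 1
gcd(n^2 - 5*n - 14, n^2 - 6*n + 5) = 1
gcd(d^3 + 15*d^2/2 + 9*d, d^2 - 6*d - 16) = 1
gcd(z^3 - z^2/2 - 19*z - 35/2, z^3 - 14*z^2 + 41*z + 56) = z + 1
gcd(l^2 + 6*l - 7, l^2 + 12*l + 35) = l + 7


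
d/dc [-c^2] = -2*c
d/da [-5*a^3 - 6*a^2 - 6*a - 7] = -15*a^2 - 12*a - 6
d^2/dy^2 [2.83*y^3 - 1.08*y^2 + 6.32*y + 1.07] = 16.98*y - 2.16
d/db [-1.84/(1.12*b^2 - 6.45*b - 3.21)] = (4.1216*b - 11.868)/(-1.12*b^2 + 6.45*b + 3.21)^2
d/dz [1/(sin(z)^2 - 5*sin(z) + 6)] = (5 - 2*sin(z))*cos(z)/(sin(z)^2 - 5*sin(z) + 6)^2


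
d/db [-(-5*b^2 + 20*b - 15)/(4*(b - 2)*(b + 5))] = 5*(7*b^2 - 26*b + 31)/(4*(b^4 + 6*b^3 - 11*b^2 - 60*b + 100))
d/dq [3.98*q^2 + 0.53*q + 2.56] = 7.96*q + 0.53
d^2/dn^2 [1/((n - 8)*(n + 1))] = 2*((n - 8)^2 + (n - 8)*(n + 1) + (n + 1)^2)/((n - 8)^3*(n + 1)^3)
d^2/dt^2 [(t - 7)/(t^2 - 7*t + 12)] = 2*((14 - 3*t)*(t^2 - 7*t + 12) + (t - 7)*(2*t - 7)^2)/(t^2 - 7*t + 12)^3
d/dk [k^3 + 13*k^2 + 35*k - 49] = 3*k^2 + 26*k + 35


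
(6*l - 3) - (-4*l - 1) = 10*l - 2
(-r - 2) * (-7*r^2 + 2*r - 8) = 7*r^3 + 12*r^2 + 4*r + 16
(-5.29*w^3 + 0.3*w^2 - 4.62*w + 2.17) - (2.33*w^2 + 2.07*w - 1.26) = -5.29*w^3 - 2.03*w^2 - 6.69*w + 3.43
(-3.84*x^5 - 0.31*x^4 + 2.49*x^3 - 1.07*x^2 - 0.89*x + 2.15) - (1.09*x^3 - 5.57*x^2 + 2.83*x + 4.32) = -3.84*x^5 - 0.31*x^4 + 1.4*x^3 + 4.5*x^2 - 3.72*x - 2.17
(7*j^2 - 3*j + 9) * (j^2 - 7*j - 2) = 7*j^4 - 52*j^3 + 16*j^2 - 57*j - 18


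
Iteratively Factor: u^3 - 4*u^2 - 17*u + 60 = (u - 5)*(u^2 + u - 12) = (u - 5)*(u + 4)*(u - 3)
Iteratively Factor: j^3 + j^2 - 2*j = (j + 2)*(j^2 - j) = (j - 1)*(j + 2)*(j)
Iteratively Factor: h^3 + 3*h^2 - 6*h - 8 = (h + 1)*(h^2 + 2*h - 8) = (h - 2)*(h + 1)*(h + 4)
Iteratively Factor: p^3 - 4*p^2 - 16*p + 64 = (p - 4)*(p^2 - 16) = (p - 4)*(p + 4)*(p - 4)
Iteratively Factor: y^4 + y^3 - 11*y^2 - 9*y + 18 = (y - 1)*(y^3 + 2*y^2 - 9*y - 18) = (y - 3)*(y - 1)*(y^2 + 5*y + 6) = (y - 3)*(y - 1)*(y + 3)*(y + 2)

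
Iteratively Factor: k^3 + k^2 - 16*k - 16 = (k + 4)*(k^2 - 3*k - 4) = (k + 1)*(k + 4)*(k - 4)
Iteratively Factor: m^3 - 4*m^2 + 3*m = (m - 3)*(m^2 - m) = (m - 3)*(m - 1)*(m)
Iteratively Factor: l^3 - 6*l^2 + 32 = (l - 4)*(l^2 - 2*l - 8) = (l - 4)*(l + 2)*(l - 4)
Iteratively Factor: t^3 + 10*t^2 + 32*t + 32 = (t + 4)*(t^2 + 6*t + 8) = (t + 4)^2*(t + 2)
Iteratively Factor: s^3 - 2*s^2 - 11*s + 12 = (s - 4)*(s^2 + 2*s - 3) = (s - 4)*(s + 3)*(s - 1)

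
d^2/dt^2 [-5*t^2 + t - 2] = -10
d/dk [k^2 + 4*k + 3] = 2*k + 4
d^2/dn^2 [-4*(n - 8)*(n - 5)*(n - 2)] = 120 - 24*n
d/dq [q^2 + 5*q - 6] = 2*q + 5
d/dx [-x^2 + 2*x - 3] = 2 - 2*x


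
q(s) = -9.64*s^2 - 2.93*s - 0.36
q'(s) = -19.28*s - 2.93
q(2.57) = -71.56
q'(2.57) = -52.48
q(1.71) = -33.56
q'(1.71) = -35.90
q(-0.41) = -0.78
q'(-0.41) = 4.97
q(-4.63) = -193.45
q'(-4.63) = 86.34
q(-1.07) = -8.26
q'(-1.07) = 17.70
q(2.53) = -69.48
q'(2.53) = -51.71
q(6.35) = -407.67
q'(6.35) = -125.36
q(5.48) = -305.91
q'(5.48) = -108.58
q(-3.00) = -78.33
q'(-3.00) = 54.91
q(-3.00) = -78.33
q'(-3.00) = 54.91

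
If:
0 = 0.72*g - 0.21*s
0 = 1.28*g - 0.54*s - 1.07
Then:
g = -1.87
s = -6.42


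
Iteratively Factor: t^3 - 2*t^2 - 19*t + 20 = (t + 4)*(t^2 - 6*t + 5) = (t - 1)*(t + 4)*(t - 5)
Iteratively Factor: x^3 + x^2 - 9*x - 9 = (x + 3)*(x^2 - 2*x - 3) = (x - 3)*(x + 3)*(x + 1)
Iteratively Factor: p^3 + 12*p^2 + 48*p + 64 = (p + 4)*(p^2 + 8*p + 16) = (p + 4)^2*(p + 4)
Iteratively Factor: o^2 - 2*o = (o - 2)*(o)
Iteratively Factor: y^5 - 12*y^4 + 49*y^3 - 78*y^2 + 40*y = (y - 1)*(y^4 - 11*y^3 + 38*y^2 - 40*y) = y*(y - 1)*(y^3 - 11*y^2 + 38*y - 40) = y*(y - 2)*(y - 1)*(y^2 - 9*y + 20) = y*(y - 5)*(y - 2)*(y - 1)*(y - 4)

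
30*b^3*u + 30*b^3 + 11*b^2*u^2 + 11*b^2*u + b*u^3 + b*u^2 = (5*b + u)*(6*b + u)*(b*u + b)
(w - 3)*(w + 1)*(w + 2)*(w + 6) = w^4 + 6*w^3 - 7*w^2 - 48*w - 36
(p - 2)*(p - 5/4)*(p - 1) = p^3 - 17*p^2/4 + 23*p/4 - 5/2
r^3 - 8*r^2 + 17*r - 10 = (r - 5)*(r - 2)*(r - 1)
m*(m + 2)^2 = m^3 + 4*m^2 + 4*m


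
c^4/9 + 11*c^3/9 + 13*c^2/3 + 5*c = c*(c/3 + 1)^2*(c + 5)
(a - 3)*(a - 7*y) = a^2 - 7*a*y - 3*a + 21*y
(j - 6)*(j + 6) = j^2 - 36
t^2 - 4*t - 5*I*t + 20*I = (t - 4)*(t - 5*I)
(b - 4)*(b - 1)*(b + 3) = b^3 - 2*b^2 - 11*b + 12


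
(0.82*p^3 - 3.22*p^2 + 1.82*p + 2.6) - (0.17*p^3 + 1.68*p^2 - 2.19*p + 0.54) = 0.65*p^3 - 4.9*p^2 + 4.01*p + 2.06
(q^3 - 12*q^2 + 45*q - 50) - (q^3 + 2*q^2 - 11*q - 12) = -14*q^2 + 56*q - 38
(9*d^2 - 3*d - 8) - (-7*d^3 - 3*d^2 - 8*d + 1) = 7*d^3 + 12*d^2 + 5*d - 9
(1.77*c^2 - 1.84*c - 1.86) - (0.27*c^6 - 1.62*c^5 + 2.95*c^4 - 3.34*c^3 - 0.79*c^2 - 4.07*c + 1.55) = -0.27*c^6 + 1.62*c^5 - 2.95*c^4 + 3.34*c^3 + 2.56*c^2 + 2.23*c - 3.41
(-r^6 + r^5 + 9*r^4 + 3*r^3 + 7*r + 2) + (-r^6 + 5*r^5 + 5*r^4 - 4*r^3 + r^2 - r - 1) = -2*r^6 + 6*r^5 + 14*r^4 - r^3 + r^2 + 6*r + 1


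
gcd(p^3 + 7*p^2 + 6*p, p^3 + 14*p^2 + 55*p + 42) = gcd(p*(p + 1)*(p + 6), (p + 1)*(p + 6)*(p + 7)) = p^2 + 7*p + 6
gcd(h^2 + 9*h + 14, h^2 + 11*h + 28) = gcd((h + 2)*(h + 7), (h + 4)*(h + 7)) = h + 7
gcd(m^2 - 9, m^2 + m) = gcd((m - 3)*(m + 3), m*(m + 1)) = 1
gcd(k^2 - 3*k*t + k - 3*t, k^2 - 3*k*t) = -k + 3*t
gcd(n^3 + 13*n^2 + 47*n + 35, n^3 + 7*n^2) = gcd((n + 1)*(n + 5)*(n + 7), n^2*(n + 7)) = n + 7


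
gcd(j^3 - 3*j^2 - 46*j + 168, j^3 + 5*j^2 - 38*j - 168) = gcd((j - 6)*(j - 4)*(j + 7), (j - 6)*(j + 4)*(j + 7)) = j^2 + j - 42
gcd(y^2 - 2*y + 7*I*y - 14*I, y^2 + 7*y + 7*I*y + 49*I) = y + 7*I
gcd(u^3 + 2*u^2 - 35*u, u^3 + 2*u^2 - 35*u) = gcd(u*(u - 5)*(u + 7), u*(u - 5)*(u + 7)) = u^3 + 2*u^2 - 35*u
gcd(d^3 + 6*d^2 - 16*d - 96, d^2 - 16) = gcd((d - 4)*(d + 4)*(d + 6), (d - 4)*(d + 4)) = d^2 - 16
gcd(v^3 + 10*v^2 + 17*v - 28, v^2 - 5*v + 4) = v - 1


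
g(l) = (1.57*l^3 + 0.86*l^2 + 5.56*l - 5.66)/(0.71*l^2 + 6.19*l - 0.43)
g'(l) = (-1.42*l - 6.19)*(1.57*l^3 + 0.86*l^2 + 5.56*l - 5.66)/(0.71*l^2 + 6.19*l - 0.43)^2 + (4.71*l^2 + 1.72*l + 5.56)/(0.71*l^2 + 6.19*l - 0.43) = (1.1147*l^4 + 19.4366*l^3 - 0.649499999999998*l^2 + 7.2976*l + 32.6446)/(0.5041*l^4 + 8.7898*l^3 + 37.7055*l^2 - 5.3234*l + 0.1849)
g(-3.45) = 5.93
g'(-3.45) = -3.60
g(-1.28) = 2.04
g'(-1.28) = -0.30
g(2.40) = 1.85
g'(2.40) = 1.03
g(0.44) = -1.20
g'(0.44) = 6.33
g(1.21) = 0.63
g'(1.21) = 1.18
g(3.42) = 2.97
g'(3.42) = 1.16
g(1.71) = 1.16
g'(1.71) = 1.00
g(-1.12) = 2.01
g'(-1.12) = -0.05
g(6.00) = 6.39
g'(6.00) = 1.47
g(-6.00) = 28.91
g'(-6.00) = -19.33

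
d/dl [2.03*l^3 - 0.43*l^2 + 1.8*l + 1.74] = 6.09*l^2 - 0.86*l + 1.8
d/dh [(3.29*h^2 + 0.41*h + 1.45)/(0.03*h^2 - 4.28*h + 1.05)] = (-14.0935*h^2 + 6.822*h + 6.6365)/(0.0009*h^4 - 0.2568*h^3 + 18.3814*h^2 - 8.988*h + 1.1025)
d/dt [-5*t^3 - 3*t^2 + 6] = 3*t*(-5*t - 2)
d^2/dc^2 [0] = 0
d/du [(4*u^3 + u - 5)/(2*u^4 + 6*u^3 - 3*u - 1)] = ((12*u^2 + 1)*(2*u^4 + 6*u^3 - 3*u - 1) - (4*u^3 + u - 5)*(8*u^3 + 18*u^2 - 3))/(2*u^4 + 6*u^3 - 3*u - 1)^2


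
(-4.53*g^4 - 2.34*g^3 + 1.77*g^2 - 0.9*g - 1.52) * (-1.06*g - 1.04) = 4.8018*g^5 + 7.1916*g^4 + 0.5574*g^3 - 0.8868*g^2 + 2.5472*g + 1.5808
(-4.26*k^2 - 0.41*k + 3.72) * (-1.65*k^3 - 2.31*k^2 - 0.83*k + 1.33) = 7.029*k^5 + 10.5171*k^4 - 1.6551*k^3 - 13.9187*k^2 - 3.6329*k + 4.9476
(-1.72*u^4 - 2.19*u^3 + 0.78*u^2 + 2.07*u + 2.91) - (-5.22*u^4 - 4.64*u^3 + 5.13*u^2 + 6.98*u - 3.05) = 3.5*u^4 + 2.45*u^3 - 4.35*u^2 - 4.91*u + 5.96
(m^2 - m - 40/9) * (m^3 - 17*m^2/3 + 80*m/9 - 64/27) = m^5 - 20*m^4/3 + 91*m^3/9 + 376*m^2/27 - 3008*m/81 + 2560/243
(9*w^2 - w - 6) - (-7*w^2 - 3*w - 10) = 16*w^2 + 2*w + 4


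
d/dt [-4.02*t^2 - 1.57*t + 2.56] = -8.04*t - 1.57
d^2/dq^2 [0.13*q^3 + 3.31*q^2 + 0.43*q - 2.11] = 0.78*q + 6.62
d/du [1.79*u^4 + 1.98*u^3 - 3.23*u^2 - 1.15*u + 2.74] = 7.16*u^3 + 5.94*u^2 - 6.46*u - 1.15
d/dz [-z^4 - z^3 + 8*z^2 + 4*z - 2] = -4*z^3 - 3*z^2 + 16*z + 4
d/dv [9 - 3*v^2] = -6*v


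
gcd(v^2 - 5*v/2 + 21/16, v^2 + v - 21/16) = v - 3/4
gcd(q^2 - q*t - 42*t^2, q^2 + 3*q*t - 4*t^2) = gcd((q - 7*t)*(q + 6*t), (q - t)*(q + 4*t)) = 1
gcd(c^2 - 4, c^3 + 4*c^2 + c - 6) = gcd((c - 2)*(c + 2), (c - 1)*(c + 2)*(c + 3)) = c + 2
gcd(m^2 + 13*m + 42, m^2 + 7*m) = m + 7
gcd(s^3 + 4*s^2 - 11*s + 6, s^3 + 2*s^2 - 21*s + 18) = s^2 + 5*s - 6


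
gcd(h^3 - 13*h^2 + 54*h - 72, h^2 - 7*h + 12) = h^2 - 7*h + 12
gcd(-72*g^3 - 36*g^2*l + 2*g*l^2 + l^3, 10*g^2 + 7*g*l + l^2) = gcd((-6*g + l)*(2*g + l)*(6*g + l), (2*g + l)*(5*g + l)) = 2*g + l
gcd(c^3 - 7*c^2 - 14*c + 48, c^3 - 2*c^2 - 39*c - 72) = c^2 - 5*c - 24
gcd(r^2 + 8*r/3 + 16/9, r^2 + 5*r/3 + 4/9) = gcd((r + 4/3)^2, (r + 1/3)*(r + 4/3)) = r + 4/3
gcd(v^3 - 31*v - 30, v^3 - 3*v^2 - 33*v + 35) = v + 5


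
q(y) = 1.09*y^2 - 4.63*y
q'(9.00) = 14.99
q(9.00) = 46.62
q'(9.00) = 14.99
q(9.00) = 46.62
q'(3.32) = 2.61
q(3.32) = -3.36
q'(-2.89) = -10.93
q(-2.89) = 22.48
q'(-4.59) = -14.64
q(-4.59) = 44.22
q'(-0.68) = -6.11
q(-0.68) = 3.65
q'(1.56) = -1.23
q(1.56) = -4.57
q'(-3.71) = -12.72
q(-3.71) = 32.18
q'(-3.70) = -12.70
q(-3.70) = 32.05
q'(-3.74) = -12.78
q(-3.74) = 32.56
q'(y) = 2.18*y - 4.63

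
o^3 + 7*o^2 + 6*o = o*(o + 1)*(o + 6)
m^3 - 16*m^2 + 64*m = m*(m - 8)^2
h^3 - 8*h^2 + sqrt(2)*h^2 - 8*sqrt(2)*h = h*(h - 8)*(h + sqrt(2))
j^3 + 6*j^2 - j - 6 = (j - 1)*(j + 1)*(j + 6)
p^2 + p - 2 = (p - 1)*(p + 2)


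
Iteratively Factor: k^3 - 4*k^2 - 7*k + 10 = (k + 2)*(k^2 - 6*k + 5) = (k - 1)*(k + 2)*(k - 5)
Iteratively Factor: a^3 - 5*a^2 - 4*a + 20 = (a - 2)*(a^2 - 3*a - 10) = (a - 5)*(a - 2)*(a + 2)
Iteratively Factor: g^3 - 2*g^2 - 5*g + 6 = (g - 3)*(g^2 + g - 2) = (g - 3)*(g - 1)*(g + 2)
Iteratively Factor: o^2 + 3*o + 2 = (o + 2)*(o + 1)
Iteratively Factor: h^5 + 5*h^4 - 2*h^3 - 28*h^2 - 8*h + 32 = (h - 2)*(h^4 + 7*h^3 + 12*h^2 - 4*h - 16) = (h - 2)*(h + 2)*(h^3 + 5*h^2 + 2*h - 8) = (h - 2)*(h + 2)^2*(h^2 + 3*h - 4) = (h - 2)*(h + 2)^2*(h + 4)*(h - 1)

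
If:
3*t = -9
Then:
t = -3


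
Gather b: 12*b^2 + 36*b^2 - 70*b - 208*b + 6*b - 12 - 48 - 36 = 48*b^2 - 272*b - 96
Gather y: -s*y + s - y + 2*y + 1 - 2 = s + y*(1 - s) - 1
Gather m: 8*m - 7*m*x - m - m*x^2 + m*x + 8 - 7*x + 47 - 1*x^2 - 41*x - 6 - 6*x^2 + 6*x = m*(-x^2 - 6*x + 7) - 7*x^2 - 42*x + 49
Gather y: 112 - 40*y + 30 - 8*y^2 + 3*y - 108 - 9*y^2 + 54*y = -17*y^2 + 17*y + 34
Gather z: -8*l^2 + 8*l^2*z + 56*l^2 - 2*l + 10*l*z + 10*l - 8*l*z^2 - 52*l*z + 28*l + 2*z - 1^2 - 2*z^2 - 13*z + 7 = 48*l^2 + 36*l + z^2*(-8*l - 2) + z*(8*l^2 - 42*l - 11) + 6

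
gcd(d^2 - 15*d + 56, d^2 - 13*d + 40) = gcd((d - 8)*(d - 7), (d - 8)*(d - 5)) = d - 8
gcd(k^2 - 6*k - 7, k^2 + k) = k + 1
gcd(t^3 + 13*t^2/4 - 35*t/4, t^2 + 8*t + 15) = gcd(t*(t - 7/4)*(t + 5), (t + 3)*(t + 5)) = t + 5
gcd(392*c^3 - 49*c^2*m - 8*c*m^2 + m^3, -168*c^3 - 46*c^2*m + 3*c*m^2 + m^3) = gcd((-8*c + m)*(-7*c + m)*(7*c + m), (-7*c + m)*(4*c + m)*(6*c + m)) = 7*c - m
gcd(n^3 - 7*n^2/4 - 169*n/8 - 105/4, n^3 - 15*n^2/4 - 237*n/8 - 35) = n^2 + 17*n/4 + 35/8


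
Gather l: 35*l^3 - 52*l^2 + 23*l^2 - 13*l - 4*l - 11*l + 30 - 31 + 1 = 35*l^3 - 29*l^2 - 28*l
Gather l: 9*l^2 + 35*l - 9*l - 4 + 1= 9*l^2 + 26*l - 3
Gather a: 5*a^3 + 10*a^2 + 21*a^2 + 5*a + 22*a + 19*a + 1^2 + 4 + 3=5*a^3 + 31*a^2 + 46*a + 8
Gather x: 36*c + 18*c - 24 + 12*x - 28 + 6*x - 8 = 54*c + 18*x - 60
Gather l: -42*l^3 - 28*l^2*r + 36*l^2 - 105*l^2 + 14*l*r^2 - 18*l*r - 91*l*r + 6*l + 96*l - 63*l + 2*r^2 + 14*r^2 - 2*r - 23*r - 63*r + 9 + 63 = -42*l^3 + l^2*(-28*r - 69) + l*(14*r^2 - 109*r + 39) + 16*r^2 - 88*r + 72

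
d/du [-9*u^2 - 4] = -18*u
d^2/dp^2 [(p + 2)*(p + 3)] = 2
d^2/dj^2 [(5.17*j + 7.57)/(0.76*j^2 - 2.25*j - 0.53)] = ((11.7586 - 23.5752*j)*(-0.76*j^2 + 2.25*j + 0.53) - (1.52*j - 2.25)*(3.04*j - 4.5)*(5.17*j + 7.57))/(-0.76*j^2 + 2.25*j + 0.53)^3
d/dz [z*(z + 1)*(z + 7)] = 3*z^2 + 16*z + 7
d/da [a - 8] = 1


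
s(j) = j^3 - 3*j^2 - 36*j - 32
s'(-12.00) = 468.00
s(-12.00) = -1760.00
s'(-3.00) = 9.00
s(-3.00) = 22.00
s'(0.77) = -38.84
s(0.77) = -61.04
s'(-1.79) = -15.65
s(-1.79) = 17.09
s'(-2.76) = 3.41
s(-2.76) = 23.48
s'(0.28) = -37.44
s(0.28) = -42.29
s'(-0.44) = -32.78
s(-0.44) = -16.83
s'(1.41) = -38.50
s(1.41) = -85.92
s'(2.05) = -35.69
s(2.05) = -109.79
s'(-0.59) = -31.42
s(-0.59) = -12.01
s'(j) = 3*j^2 - 6*j - 36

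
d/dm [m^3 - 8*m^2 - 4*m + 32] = 3*m^2 - 16*m - 4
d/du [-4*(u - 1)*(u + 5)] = -8*u - 16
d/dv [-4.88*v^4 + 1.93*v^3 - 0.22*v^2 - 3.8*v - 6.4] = -19.52*v^3 + 5.79*v^2 - 0.44*v - 3.8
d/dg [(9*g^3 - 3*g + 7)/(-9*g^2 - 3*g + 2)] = 3*(-27*g^4 - 18*g^3 + 9*g^2 + 42*g + 5)/(81*g^4 + 54*g^3 - 27*g^2 - 12*g + 4)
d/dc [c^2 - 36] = 2*c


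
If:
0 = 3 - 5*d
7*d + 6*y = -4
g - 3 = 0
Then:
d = 3/5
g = 3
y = -41/30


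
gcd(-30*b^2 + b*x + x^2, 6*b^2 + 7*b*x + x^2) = 6*b + x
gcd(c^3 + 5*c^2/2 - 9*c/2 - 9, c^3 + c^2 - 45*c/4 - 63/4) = c^2 + 9*c/2 + 9/2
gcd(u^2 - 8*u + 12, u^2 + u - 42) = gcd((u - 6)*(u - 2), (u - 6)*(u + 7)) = u - 6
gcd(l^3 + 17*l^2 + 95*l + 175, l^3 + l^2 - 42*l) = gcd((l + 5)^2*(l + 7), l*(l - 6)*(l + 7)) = l + 7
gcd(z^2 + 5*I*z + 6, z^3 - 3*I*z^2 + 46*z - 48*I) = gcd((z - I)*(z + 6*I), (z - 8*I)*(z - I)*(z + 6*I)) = z^2 + 5*I*z + 6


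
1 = 1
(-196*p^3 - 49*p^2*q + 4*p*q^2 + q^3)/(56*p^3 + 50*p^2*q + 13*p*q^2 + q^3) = (-7*p + q)/(2*p + q)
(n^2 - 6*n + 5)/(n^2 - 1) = (n - 5)/(n + 1)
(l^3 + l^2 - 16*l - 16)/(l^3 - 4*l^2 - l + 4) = (l + 4)/(l - 1)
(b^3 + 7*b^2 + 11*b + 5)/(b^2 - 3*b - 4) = (b^2 + 6*b + 5)/(b - 4)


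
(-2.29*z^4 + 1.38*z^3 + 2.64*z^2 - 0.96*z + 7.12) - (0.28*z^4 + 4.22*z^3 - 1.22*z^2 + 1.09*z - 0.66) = -2.57*z^4 - 2.84*z^3 + 3.86*z^2 - 2.05*z + 7.78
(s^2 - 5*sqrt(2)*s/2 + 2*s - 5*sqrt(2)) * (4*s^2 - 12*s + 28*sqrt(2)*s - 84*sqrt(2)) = 4*s^4 - 4*s^3 + 18*sqrt(2)*s^3 - 164*s^2 - 18*sqrt(2)*s^2 - 108*sqrt(2)*s + 140*s + 840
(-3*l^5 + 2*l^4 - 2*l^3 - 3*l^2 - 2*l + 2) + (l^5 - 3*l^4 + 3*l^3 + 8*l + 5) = -2*l^5 - l^4 + l^3 - 3*l^2 + 6*l + 7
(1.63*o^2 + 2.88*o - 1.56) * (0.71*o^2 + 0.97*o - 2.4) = 1.1573*o^4 + 3.6259*o^3 - 2.226*o^2 - 8.4252*o + 3.744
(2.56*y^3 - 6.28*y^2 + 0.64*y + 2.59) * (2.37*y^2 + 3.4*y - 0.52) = 6.0672*y^5 - 6.1796*y^4 - 21.1664*y^3 + 11.5799*y^2 + 8.4732*y - 1.3468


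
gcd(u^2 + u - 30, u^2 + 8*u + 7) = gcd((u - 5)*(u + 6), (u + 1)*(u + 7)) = 1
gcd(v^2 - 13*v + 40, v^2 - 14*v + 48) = v - 8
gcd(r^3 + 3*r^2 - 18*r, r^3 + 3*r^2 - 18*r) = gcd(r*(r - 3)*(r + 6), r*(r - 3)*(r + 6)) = r^3 + 3*r^2 - 18*r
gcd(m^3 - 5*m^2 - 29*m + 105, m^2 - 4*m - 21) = m - 7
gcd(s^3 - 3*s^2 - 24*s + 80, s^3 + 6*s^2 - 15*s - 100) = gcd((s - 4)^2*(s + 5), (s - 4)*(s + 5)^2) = s^2 + s - 20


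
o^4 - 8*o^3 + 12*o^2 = o^2*(o - 6)*(o - 2)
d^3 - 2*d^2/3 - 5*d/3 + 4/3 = (d - 1)^2*(d + 4/3)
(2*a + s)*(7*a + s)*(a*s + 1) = 14*a^3*s + 9*a^2*s^2 + 14*a^2 + a*s^3 + 9*a*s + s^2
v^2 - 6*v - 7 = (v - 7)*(v + 1)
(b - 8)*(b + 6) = b^2 - 2*b - 48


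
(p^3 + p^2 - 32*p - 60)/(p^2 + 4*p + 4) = (p^2 - p - 30)/(p + 2)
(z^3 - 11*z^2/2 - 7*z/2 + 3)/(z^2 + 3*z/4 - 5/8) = 4*(z^2 - 5*z - 6)/(4*z + 5)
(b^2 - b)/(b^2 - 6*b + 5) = b/(b - 5)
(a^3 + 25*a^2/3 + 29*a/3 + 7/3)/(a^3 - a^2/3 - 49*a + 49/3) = (3*a^2 + 4*a + 1)/(3*a^2 - 22*a + 7)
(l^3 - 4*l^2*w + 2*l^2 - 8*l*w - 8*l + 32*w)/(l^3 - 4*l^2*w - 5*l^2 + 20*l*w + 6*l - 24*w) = (l + 4)/(l - 3)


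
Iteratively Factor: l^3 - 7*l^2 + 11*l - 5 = (l - 5)*(l^2 - 2*l + 1) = (l - 5)*(l - 1)*(l - 1)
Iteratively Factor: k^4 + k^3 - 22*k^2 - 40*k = (k + 2)*(k^3 - k^2 - 20*k) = (k - 5)*(k + 2)*(k^2 + 4*k) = (k - 5)*(k + 2)*(k + 4)*(k)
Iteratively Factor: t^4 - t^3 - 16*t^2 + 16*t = (t - 4)*(t^3 + 3*t^2 - 4*t) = t*(t - 4)*(t^2 + 3*t - 4) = t*(t - 4)*(t - 1)*(t + 4)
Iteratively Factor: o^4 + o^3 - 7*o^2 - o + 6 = (o + 1)*(o^3 - 7*o + 6) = (o - 1)*(o + 1)*(o^2 + o - 6) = (o - 2)*(o - 1)*(o + 1)*(o + 3)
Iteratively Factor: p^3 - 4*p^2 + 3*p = (p - 1)*(p^2 - 3*p) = p*(p - 1)*(p - 3)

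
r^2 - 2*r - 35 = (r - 7)*(r + 5)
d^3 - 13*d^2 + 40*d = d*(d - 8)*(d - 5)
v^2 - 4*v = v*(v - 4)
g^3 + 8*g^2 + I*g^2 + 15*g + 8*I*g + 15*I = (g + 3)*(g + 5)*(g + I)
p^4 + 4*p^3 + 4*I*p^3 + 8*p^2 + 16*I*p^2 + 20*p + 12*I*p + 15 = (p + 1)*(p + 3)*(p - I)*(p + 5*I)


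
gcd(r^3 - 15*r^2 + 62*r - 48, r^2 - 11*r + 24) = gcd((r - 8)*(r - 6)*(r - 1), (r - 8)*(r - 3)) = r - 8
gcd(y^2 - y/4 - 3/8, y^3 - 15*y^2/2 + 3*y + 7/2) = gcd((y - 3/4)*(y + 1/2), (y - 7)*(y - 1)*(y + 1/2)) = y + 1/2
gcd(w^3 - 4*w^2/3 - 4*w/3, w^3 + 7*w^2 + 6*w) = w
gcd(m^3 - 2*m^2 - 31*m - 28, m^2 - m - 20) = m + 4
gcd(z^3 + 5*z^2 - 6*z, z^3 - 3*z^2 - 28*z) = z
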